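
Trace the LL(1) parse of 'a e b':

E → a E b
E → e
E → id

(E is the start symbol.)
LL(1) parsing maintains a stack (initially the start symbol over $) and the input. At each step: if the stack top is a terminal, match it against the current input token; if it is a non-terminal N, replace it with the RHS of M[N, lookahead] (the unique production whose predict set contains the lookahead).

Stack is shown with the top on the left.

Stack    Input    Action
------------------------
E $      a e b $  output E → a E b
a E b $  a e b $  match 'a'
E b $    e b $    output E → e
e b $    e b $    match 'e'
b $      b $      match 'b'
$        $        accept

The string is accepted.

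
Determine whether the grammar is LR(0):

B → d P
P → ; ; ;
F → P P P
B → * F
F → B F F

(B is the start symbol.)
Augment with B' → B and build the canonical LR(0) collection (I0 = CLOSURE({[B' → . B]}), then GOTO on every symbol after a dot until no new states appear). It has 15 states:
  I0: { [B → . * F], [B → . d P], [B' → . B] }  — shift
  I1: { [B → * . F], [B → . * F], [B → . d P], [F → . B F F], [F → . P P P], [P → . ; ; ;] }  — shift
  I2: { [B' → B .] }  — accept
  I3: { [B → d . P], [P → . ; ; ;] }  — shift
  I4: { [P → ; . ; ;] }  — shift
  I5: { [B → d P .] }  — reduce
  I6: { [P → ; ; . ;] }  — shift
  I7: { [P → ; ; ; .] }  — reduce
  I8: { [B → . * F], [B → . d P], [F → . B F F], [F → . P P P], [F → B . F F], [P → . ; ; ;] }  — shift
  I9: { [B → * F .] }  — reduce
  I10: { [F → P . P P], [P → . ; ; ;] }  — shift
  I11: { [F → P P . P], [P → . ; ; ;] }  — shift
  I12: { [F → P P P .] }  — reduce
  I13: { [B → . * F], [B → . d P], [F → . B F F], [F → . P P P], [F → B F . F], [P → . ; ; ;] }  — shift
  I14: { [F → B F F .] }  — reduce

Every state is either a pure shift/goto state or contains exactly one complete item and nothing to shift — no conflicts. The grammar is LR(0).

Answer: Yes, the grammar is LR(0)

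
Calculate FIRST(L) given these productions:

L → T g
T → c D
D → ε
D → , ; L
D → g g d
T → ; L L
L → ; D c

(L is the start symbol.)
{ ';', 'c' }

To compute FIRST(L), examine every production with L on the left-hand side, reading each right-hand side left to right until a non-nullable symbol is reached.

FIRST sets of the other non-terminals involved (by the same procedure, iterated to a fixed point):
  FIRST(T) = { ';', 'c' }

From L → T g:
  - T is a non-terminal: add FIRST(T) \ {ε} = { ';', 'c' }
    T is not nullable, so stop
From L → ; D c:
  - ';' is a terminal: add ';' and stop

Collecting: FIRST(L) = { ';', 'c' }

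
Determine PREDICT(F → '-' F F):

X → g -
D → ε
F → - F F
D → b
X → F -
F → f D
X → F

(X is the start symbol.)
{ '-' }

PREDICT(F → '-' F F) = (FIRST(RHS) \ {ε}) ∪ (FOLLOW(F) if ε ∈ FIRST(RHS), i.e. RHS ⇒* ε)
FIRST('-' F F) = { '-' }
ε ∉ FIRST('-' F F), so FOLLOW(F) is not added.
PREDICT(F → '-' F F) = { '-' }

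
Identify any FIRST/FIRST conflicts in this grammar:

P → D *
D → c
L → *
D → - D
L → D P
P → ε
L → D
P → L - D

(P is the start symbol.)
A FIRST/FIRST conflict occurs when two productions N → α and N → β for the same non-terminal have FIRST(α) ∩ FIRST(β) ≠ ∅ (with ε ∈ FIRST of a nullable right-hand side, so two nullable alternatives also conflict).

FIRST sets of the non-terminals at (or reachable through a nullable prefix from) the front of some alternative:
  FIRST(D) = { '-', 'c' }
  FIRST(L) = { '*', '-', 'c' }

Productions for P:
  P → D *: FIRST = { '-', 'c' }
  P → ε: FIRST = { ε }
  P → L - D: FIRST = { '*', '-', 'c' }
Productions for D:
  D → c: FIRST = { 'c' }
  D → - D: FIRST = { '-' }
Productions for L:
  L → *: FIRST = { '*' }
  L → D P: FIRST = { '-', 'c' }
  L → D: FIRST = { '-', 'c' }

Conflict for P: P → D * and P → L - D
  Overlap: { '-', 'c' }
Conflict for L: L → D P and L → D
  Overlap: { '-', 'c' }

Answer: Yes. P → D '*' / P → L '-' D on { '-', 'c' }; L → D P / L → D on { '-', 'c' }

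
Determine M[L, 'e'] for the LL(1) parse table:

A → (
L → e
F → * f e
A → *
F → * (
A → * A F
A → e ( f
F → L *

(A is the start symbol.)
To find M[L, 'e'], we find productions for L where 'e' is in the predict set (PREDICT(N → α) = (FIRST(α) \ {ε}) ∪ (FOLLOW(N) if α ⇒* ε)).

L → e: PREDICT = { 'e' }
  'e' is in predict set, so this production goes in M[L, 'e']

M[L, 'e'] = L → e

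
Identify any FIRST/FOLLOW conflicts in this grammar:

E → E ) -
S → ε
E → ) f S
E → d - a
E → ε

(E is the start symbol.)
A FIRST/FOLLOW conflict occurs when a non-terminal N has a nullable alternative N → β (β ⇒* ε) and another alternative N → α with FIRST(α) ∩ FOLLOW(N) ≠ ∅: on such a lookahead the parser cannot decide between expanding α and letting N vanish via β.

Nullable non-terminals: E, S.
FIRST sets used below: FIRST(E) = { ')', 'd', ε }

E: nullable alternative(s) E → ε; FOLLOW(E) = { $, ')' }
  E → E ) -: FIRST \ {ε} = { ')', 'd' } — overlaps FOLLOW(E) on { ')' }: CONFLICT
  E → ) f S: FIRST \ {ε} = { ')' } — overlaps FOLLOW(E) on { ')' }: CONFLICT
  E → d - a: FIRST \ {ε} = { 'd' } — disjoint from FOLLOW(E)
  E → ε: FIRST \ {ε} = { } — this is the only nullable alternative, skip
S has a nullable alternative but only one production, so nothing to check.

So the grammar has 2 FIRST/FOLLOW conflicts (marked CONFLICT above).

Answer: Yes. E → E ')' '-' with FOLLOW(E) on { ')' }; E → ')' f S with FOLLOW(E) on { ')' }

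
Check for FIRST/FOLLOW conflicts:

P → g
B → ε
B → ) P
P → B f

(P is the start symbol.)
Nullable non-terminals: B.

B: nullable alternative(s) B → ε; FOLLOW(B) = { 'f' }
  B → ε: FIRST \ {ε} = { } — this is the only nullable alternative, skip
  B → ) P: FIRST \ {ε} = { ')' } — disjoint from FOLLOW(B)

P has no nullable alternative, so no FIRST/FOLLOW check is needed there.

No FIRST/FOLLOW conflicts found.

Answer: No FIRST/FOLLOW conflicts.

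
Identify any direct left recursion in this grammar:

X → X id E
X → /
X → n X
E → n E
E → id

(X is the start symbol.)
X → X id E: LEFT RECURSIVE (starts with X)
X → /: starts with '/'
X → n X: starts with n
E → n E: starts with n
E → id: starts with id

The grammar has direct left recursion on: X.

Answer: Yes, X is left-recursive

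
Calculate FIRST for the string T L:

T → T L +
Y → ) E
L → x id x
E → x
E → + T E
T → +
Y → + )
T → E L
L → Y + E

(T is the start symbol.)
{ '+', 'x' }

FIRST sets of the non-terminals involved (from the grammar, by fixed-point iteration):
  FIRST(T) = { '+', 'x' }

To compute FIRST(T L), process the symbols left to right:
Symbol T is a non-terminal. Add FIRST(T) \ {ε} = { '+', 'x' }
T is not nullable (ε ∉ FIRST(T)), so stop here.
FIRST(T L) = { '+', 'x' }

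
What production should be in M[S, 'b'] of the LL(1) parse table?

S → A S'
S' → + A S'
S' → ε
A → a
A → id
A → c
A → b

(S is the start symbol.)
S → A S'

To find M[S, 'b'], we find productions for S where 'b' is in the predict set (PREDICT(N → α) = (FIRST(α) \ {ε}) ∪ (FOLLOW(N) if α ⇒* ε)).

Relevant sets:
  FIRST(A) = { 'a', 'b', 'c', 'id' }

S → A S': PREDICT = { 'a', 'b', 'c', 'id' }
  'b' is in predict set, so this production goes in M[S, 'b']

M[S, 'b'] = S → A S'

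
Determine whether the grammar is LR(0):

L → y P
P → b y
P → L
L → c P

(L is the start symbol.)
Yes, the grammar is LR(0)

Augment with L' → L and build the canonical LR(0) collection (I0 = CLOSURE({[L' → . L]}), then GOTO on every symbol after a dot until no new states appear). It has 9 states:
  I0: { [L → . c P], [L → . y P], [L' → . L] }  — shift
  I1: { [L' → L .] }  — accept
  I2: { [L → . c P], [L → . y P], [L → c . P], [P → . L], [P → . b y] }  — shift
  I3: { [L → . c P], [L → . y P], [L → y . P], [P → . L], [P → . b y] }  — shift
  I4: { [P → L .] }  — reduce
  I5: { [L → y P .] }  — reduce
  I6: { [P → b . y] }  — shift
  I7: { [P → b y .] }  — reduce
  I8: { [L → c P .] }  — reduce

Every state is either a pure shift/goto state or contains exactly one complete item and nothing to shift — no conflicts. The grammar is LR(0).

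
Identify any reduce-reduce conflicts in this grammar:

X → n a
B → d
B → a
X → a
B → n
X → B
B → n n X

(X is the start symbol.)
Yes — I3: [B → a .] vs [X → a .]

A reduce-reduce conflict occurs when an LR(0) state has two complete items [A → α .] and [B → β .] — both call for a reduction, and with no lookahead the parser cannot choose between them.

Augment with X' → X and build the canonical LR(0) collection (I0 = CLOSURE({[X' → . X]}), then GOTO on every symbol after a dot until no new states appear). It has 9 states:
  I0: { [B → . a], [B → . d], [B → . n n X], [B → . n], [X → . B], [X → . a], [X → . n a], [X' → . X] }  — shift
  I1: { [X → B .] }  — reduce
  I2: { [X' → X .] }  — accept
  I3: { [B → a .], [X → a .] }  — 2 reduces
  I4: { [B → d .] }  — reduce
  I5: { [B → n . n X], [B → n .], [X → n . a] }  — shift, reduce
  I6: { [X → n a .] }  — reduce
  I7: { [B → . a], [B → . d], [B → . n n X], [B → . n], [B → n n . X], [X → . B], [X → . a], [X → . n a] }  — shift
  I8: { [B → n n X .] }  — reduce

I3 contains complete items [B → a .], [X → a .] — reduce-reduce conflict.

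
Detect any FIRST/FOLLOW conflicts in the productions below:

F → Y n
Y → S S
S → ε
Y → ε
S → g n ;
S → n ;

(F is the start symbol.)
Yes. Y → S S with FOLLOW(Y) on { 'n' }; S → g n ';' with FOLLOW(S) on { 'g' }; S → n ';' with FOLLOW(S) on { 'n' }

A FIRST/FOLLOW conflict occurs when a non-terminal N has a nullable alternative N → β (β ⇒* ε) and another alternative N → α with FIRST(α) ∩ FOLLOW(N) ≠ ∅: on such a lookahead the parser cannot decide between expanding α and letting N vanish via β.

Nullable non-terminals: S, Y.
FIRST sets used below: FIRST(S) = { 'g', 'n', ε }

S: nullable alternative(s) S → ε; FOLLOW(S) = { 'g', 'n' }
  S → ε: FIRST \ {ε} = { } — this is the only nullable alternative, skip
  S → g n ;: FIRST \ {ε} = { 'g' } — overlaps FOLLOW(S) on { 'g' }: CONFLICT
  S → n ;: FIRST \ {ε} = { 'n' } — overlaps FOLLOW(S) on { 'n' }: CONFLICT

Y: nullable alternative(s) Y → S S, Y → ε; FOLLOW(Y) = { 'n' }
  Y → S S: FIRST \ {ε} = { 'g', 'n' } — overlaps FOLLOW(Y) on { 'n' }: CONFLICT
  Y → ε: FIRST \ {ε} = { } — disjoint from FOLLOW(Y)

F has no nullable alternative, so no FIRST/FOLLOW check is needed there.

So the grammar has 3 FIRST/FOLLOW conflicts (marked CONFLICT above).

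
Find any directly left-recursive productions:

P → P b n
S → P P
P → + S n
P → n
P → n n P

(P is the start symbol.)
P → P b n: LEFT RECURSIVE (starts with P)
S → P P: starts with P
P → + S n: starts with '+'
P → n: starts with n
P → n n P: starts with n

The grammar has direct left recursion on: P.

Answer: Yes, P is left-recursive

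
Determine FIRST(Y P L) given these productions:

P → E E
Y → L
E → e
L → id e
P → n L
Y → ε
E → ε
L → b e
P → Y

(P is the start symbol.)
{ 'b', 'e', 'id', 'n' }

FIRST sets of the non-terminals involved (from the grammar, by fixed-point iteration):
  FIRST(Y) = { 'b', 'id', ε }
  FIRST(P) = { 'b', 'e', 'id', 'n', ε }
  FIRST(L) = { 'b', 'id' }

To compute FIRST(Y P L), process the symbols left to right:
Symbol Y is a non-terminal. Add FIRST(Y) \ {ε} = { 'b', 'id' }
Y is nullable (ε ∈ FIRST(Y)), continue to the next symbol.
Symbol P is a non-terminal. Add FIRST(P) \ {ε} = { 'b', 'e', 'id', 'n' }
P is nullable (ε ∈ FIRST(P)), continue to the next symbol.
Symbol L is a non-terminal. Add FIRST(L) \ {ε} = { 'b', 'id' }
L is not nullable (ε ∉ FIRST(L)), so stop here.
FIRST(Y P L) = { 'b', 'e', 'id', 'n' }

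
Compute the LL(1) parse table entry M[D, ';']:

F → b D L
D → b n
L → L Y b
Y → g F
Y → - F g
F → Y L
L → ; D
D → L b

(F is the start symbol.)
D → L b

To find M[D, ';'], we find productions for D where ';' is in the predict set (PREDICT(N → α) = (FIRST(α) \ {ε}) ∪ (FOLLOW(N) if α ⇒* ε)).

Relevant sets:
  FIRST(L) = { ';' }

D → b n: PREDICT = { 'b' }
D → L b: PREDICT = { ';' }
  ';' is in predict set, so this production goes in M[D, ';']

M[D, ';'] = D → L b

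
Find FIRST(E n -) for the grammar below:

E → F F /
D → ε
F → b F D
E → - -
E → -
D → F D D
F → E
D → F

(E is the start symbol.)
{ '-', 'b' }

FIRST sets of the non-terminals involved (from the grammar, by fixed-point iteration):
  FIRST(E) = { '-', 'b' }

To compute FIRST(E n -), process the symbols left to right:
Symbol E is a non-terminal. Add FIRST(E) \ {ε} = { '-', 'b' }
E is not nullable (ε ∉ FIRST(E)), so stop here.
FIRST(E n -) = { '-', 'b' }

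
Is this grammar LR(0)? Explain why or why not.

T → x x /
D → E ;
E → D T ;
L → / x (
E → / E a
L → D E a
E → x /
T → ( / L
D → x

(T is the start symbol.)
Augment with T' → T and build the canonical LR(0) collection (I0 = CLOSURE({[T' → . T]}), then GOTO on every symbol after a dot until no new states appear). It has 25 states:
  I0: { [T → . ( / L], [T → . x x /], [T' → . T] }  — shift
  I1: { [T → ( . / L] }  — shift
  I2: { [T' → T .] }  — accept
  I3: { [T → x . x /] }  — shift
  I4: { [T → x x . /] }  — shift
  I5: { [T → x x / .] }  — reduce
  I6: { [D → . E ;], [D → . x], [E → . / E a], [E → . D T ;], [E → . x /], [L → . / x (], [L → . D E a], [T → ( / . L] }  — shift
  I7: { [D → . E ;], [D → . x], [E → . / E a], [E → . D T ;], [E → . x /], [E → / . E a], [L → / . x (] }  — shift
  I8: { [D → . E ;], [D → . x], [E → . / E a], [E → . D T ;], [E → . x /], [E → D . T ;], [L → D . E a], [T → . ( / L], [T → . x x /] }  — shift
  I9: { [D → E . ;] }  — shift
  I10: { [T → ( / L .] }  — reduce
  I11: { [D → x .], [E → x . /] }  — shift, reduce
  I12: { [E → x / .] }  — reduce
  I13: { [D → E ; .] }  — reduce
  I14: { [D → . E ;], [D → . x], [E → . / E a], [E → . D T ;], [E → . x /], [E → / . E a] }  — shift
  I15: { [E → D . T ;], [T → . ( / L], [T → . x x /] }  — shift
  I16: { [D → E . ;], [L → D E . a] }  — shift
  I17: { [E → D T . ;] }  — shift
  I18: { [D → x .], [E → x . /], [T → x . x /] }  — shift, reduce
  I19: { [E → D T ; .] }  — reduce
  I20: { [L → D E a .] }  — reduce
  I21: { [D → E . ;], [E → / E . a] }  — shift
  I22: { [E → / E a .] }  — reduce
  I23: { [D → x .], [E → x . /], [L → / x . (] }  — shift, reduce
  I24: { [L → / x ( .] }  — reduce

Conflict in state I11:
  Shift-reduce conflict between [D → x .] and [E → x . /]
So the grammar is NOT LR(0).

Answer: No. Shift-reduce conflict between [D → x .] and [E → x . /]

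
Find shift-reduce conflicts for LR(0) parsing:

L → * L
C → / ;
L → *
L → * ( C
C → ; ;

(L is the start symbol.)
Augment with L' → L and build the canonical LR(0) collection (I0 = CLOSURE({[L' → . L]}), then GOTO on every symbol after a dot until no new states appear). It has 10 states:
  I0: { [L → . * ( C], [L → . * L], [L → . *], [L' → . L] }  — shift
  I1: { [L → * . ( C], [L → * . L], [L → * .], [L → . * ( C], [L → . * L], [L → . *] }  — shift, reduce
  I2: { [L' → L .] }  — accept
  I3: { [C → . / ;], [C → . ; ;], [L → * ( . C] }  — shift
  I4: { [L → * L .] }  — reduce
  I5: { [C → / . ;] }  — shift
  I6: { [C → ; . ;] }  — shift
  I7: { [L → * ( C .] }  — reduce
  I8: { [C → ; ; .] }  — reduce
  I9: { [C → / ; .] }  — reduce

I1 contains reduce item [L → * .] and shift items [L → . *], [L → . * ( C], [L → * . ( C], [L → . * L] — shift-reduce conflict.

Answer: Yes — I1: [L → * .] vs [L → . *]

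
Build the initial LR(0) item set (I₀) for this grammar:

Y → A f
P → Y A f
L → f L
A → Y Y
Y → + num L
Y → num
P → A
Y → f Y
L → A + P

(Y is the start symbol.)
{ [A → . Y Y], [Y → . + num L], [Y → . A f], [Y → . f Y], [Y → . num], [Y' → . Y] }

First, augment the grammar with Y' → Y
I₀ = CLOSURE({ [Y' → . Y] }):
  [Y' → . Y] has the dot before Y: add [Y → . A f], [Y → . + num L], [Y → . num], [Y → . f Y]
  [Y → . A f] has the dot before A: add [A → . Y Y]
No further items can be added.

I₀ = { [A → . Y Y], [Y → . + num L], [Y → . A f], [Y → . f Y], [Y → . num], [Y' → . Y] }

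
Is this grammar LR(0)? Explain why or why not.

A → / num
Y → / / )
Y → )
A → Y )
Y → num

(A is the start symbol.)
A grammar is LR(0) if no state in the canonical LR(0) collection has:
  - both a shift item (dot before a terminal) and a complete item (shift-reduce conflict), or
  - two or more complete items (reduce-reduce conflict; the accept item [A' → A .] counts as a complete item here).

Augment with A' → A and build the canonical LR(0) collection (I0 = CLOSURE({[A' → . A]}), then GOTO on every symbol after a dot until no new states appear). It has 10 states:
  I0: { [A → . / num], [A → . Y )], [A' → . A], [Y → . )], [Y → . / / )], [Y → . num] }  — shift
  I1: { [Y → ) .] }  — reduce
  I2: { [A → / . num], [Y → / . / )] }  — shift
  I3: { [A' → A .] }  — accept
  I4: { [A → Y . )] }  — shift
  I5: { [Y → num .] }  — reduce
  I6: { [A → Y ) .] }  — reduce
  I7: { [Y → / / . )] }  — shift
  I8: { [A → / num .] }  — reduce
  I9: { [Y → / / ) .] }  — reduce

Every state is either a pure shift/goto state or contains exactly one complete item and nothing to shift — no conflicts. The grammar is LR(0).

Answer: Yes, the grammar is LR(0)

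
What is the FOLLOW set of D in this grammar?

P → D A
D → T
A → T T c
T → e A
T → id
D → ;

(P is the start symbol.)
{ 'e', 'id' }

In P → D A: D is followed by A, add FIRST(A) \ {ε} = { 'e', 'id' }

Taking the union: FOLLOW(D) = { 'e', 'id' }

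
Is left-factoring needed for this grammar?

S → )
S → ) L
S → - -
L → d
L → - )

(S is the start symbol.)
Yes, S has productions with common prefix ')'

Left-factoring is needed when two productions for the same non-terminal
share a common prefix on the right-hand side.

Productions for S:
  S → )
  S → ) L
  S → - -
Productions for L:
  L → d
  L → - )

Found common prefix ')' in productions for S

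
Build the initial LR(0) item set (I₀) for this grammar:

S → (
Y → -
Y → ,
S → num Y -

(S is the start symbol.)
{ [S → . (], [S → . num Y -], [S' → . S] }

First, augment the grammar with S' → S
I₀ = CLOSURE({ [S' → . S] }):
  [S' → . S] has the dot before S: add [S → . (], [S → . num Y -]
No further items can be added.

I₀ = { [S → . (], [S → . num Y -], [S' → . S] }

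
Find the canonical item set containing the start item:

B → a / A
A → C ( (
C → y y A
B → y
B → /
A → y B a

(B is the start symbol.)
{ [B → . /], [B → . a / A], [B → . y], [B' → . B] }

First, augment the grammar with B' → B
I₀ = CLOSURE({ [B' → . B] }):
  [B' → . B] has the dot before B: add [B → . a / A], [B → . y], [B → . /]
No further items can be added.

I₀ = { [B → . /], [B → . a / A], [B → . y], [B' → . B] }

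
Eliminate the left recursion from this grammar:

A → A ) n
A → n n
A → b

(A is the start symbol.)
A → n n A'
A → b A'
A' → ) n A'
A' → ε

A is directly left-recursive. The standard transformation for
  A → A α₁ | ... | A α_m | β₁ | ... | β_n
is
  A  → β₁ A' | ... | β_n A'
  A' → α₁ A' | ... | α_m A' | ε

A → n n becomes A → n n A'
A → b becomes A → b A'
A → A ) n becomes A' → ) n A'
Add A' → ε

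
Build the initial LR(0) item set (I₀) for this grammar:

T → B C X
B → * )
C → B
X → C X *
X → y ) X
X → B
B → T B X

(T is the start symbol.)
First, augment the grammar with T' → T
I₀ = CLOSURE({ [T' → . T] }):
  [T' → . T] has the dot before T: add [T → . B C X]
  [T → . B C X] has the dot before B: add [B → . * )], [B → . T B X]
No further items can be added.

I₀ = { [B → . * )], [B → . T B X], [T → . B C X], [T' → . T] }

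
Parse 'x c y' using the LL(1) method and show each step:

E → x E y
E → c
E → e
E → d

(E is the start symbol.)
Stack is shown with the top on the left.

Stack    Input    Action
------------------------
E $      x c y $  output E → x E y
x E y $  x c y $  match 'x'
E y $    c y $    output E → c
c y $    c y $    match 'c'
y $      y $      match 'y'
$        $        accept

The string is accepted.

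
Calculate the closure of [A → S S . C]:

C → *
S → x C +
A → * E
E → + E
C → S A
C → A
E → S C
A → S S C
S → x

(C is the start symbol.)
{ [A → . * E], [A → . S S C], [A → S S . C], [C → . *], [C → . A], [C → . S A], [S → . x C +], [S → . x] }

To compute CLOSURE, for each item [A → α.Bβ] where B is a non-terminal, add [B → .γ] for all productions B → γ; repeat for the newly added items until nothing changes.

Start with: [A → S S . C]
  [A → S S . C] has the dot before C: add [C → . *], [C → . S A], [C → . A]
  [C → . S A] has the dot before S: add [S → . x C +], [S → . x]
  [C → . A] has the dot before A: add [A → . * E], [A → . S S C]
No further items can be added.

CLOSURE = { [A → . * E], [A → . S S C], [A → S S . C], [C → . *], [C → . A], [C → . S A], [S → . x C +], [S → . x] }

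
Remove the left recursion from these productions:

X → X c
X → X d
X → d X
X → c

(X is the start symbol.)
X is directly left-recursive. The standard transformation for
  A → A α₁ | ... | A α_m | β₁ | ... | β_n
is
  A  → β₁ A' | ... | β_n A'
  A' → α₁ A' | ... | α_m A' | ε

X → d X becomes X → d X X'
X → c becomes X → c X'
X → X c becomes X' → c X'
X → X d becomes X' → d X'
Add X' → ε

Resulting grammar:
X → d X X'
X → c X'
X' → c X'
X' → d X'
X' → ε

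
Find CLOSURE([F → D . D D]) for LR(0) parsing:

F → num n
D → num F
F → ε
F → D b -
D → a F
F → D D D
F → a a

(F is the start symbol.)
{ [D → . a F], [D → . num F], [F → D . D D] }

Start with: [F → D . D D]
  [F → D . D D] has the dot before D: add [D → . num F], [D → . a F]
No further items can be added.

CLOSURE = { [D → . a F], [D → . num F], [F → D . D D] }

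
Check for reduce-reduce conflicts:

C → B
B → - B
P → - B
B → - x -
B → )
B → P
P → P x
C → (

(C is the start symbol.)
Yes — I8: [B → - B .] vs [P → - B .]

Augment with C' → C and build the canonical LR(0) collection (I0 = CLOSURE({[C' → . C]}), then GOTO on every symbol after a dot until no new states appear). It has 11 states:
  I0: { [B → . )], [B → . - B], [B → . - x -], [B → . P], [C → . (], [C → . B], [C' → . C], [P → . - B], [P → . P x] }  — shift
  I1: { [C → ( .] }  — reduce
  I2: { [B → ) .] }  — reduce
  I3: { [B → - . B], [B → - . x -], [B → . )], [B → . - B], [B → . - x -], [B → . P], [P → - . B], [P → . - B], [P → . P x] }  — shift
  I4: { [C → B .] }  — reduce
  I5: { [C' → C .] }  — accept
  I6: { [B → P .], [P → P . x] }  — shift, reduce
  I7: { [P → P x .] }  — reduce
  I8: { [B → - B .], [P → - B .] }  — 2 reduces
  I9: { [B → - x . -] }  — shift
  I10: { [B → - x - .] }  — reduce

I8 contains complete items [B → - B .], [P → - B .] — reduce-reduce conflict.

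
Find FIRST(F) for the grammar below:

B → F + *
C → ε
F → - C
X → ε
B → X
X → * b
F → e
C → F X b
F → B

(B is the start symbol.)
To compute FIRST(F), examine every production with F on the left-hand side, reading each right-hand side left to right until a non-nullable symbol is reached.

FIRST sets of the other non-terminals involved (by the same procedure, iterated to a fixed point):
  FIRST(B) = { '*', '+', '-', 'e', ε }

From F → - C:
  - '-' is a terminal: add '-' and stop
From F → e:
  - e is a terminal: add 'e' and stop
From F → B:
  - B is a non-terminal: add FIRST(B) \ {ε} = { '*', '+', '-', 'e' }
    B is nullable and nothing follows, so the whole right-hand side can vanish: ε ∈ FIRST(F)

Collecting: FIRST(F) = { '*', '+', '-', 'e', ε }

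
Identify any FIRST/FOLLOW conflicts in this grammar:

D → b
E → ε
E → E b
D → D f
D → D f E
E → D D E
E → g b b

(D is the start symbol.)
Yes. E → E b with FOLLOW(E) on { 'b', 'g' }; E → D D E with FOLLOW(E) on { 'b' }; E → g b b with FOLLOW(E) on { 'g' }

A FIRST/FOLLOW conflict occurs when a non-terminal N has a nullable alternative N → β (β ⇒* ε) and another alternative N → α with FIRST(α) ∩ FOLLOW(N) ≠ ∅: on such a lookahead the parser cannot decide between expanding α and letting N vanish via β.

Nullable non-terminals: E.
FIRST sets used below: FIRST(E) = { 'b', 'g', ε }, FIRST(D) = { 'b' }

E: nullable alternative(s) E → ε; FOLLOW(E) = { $, 'b', 'f', 'g' }
  E → ε: FIRST \ {ε} = { } — this is the only nullable alternative, skip
  E → E b: FIRST \ {ε} = { 'b', 'g' } — overlaps FOLLOW(E) on { 'b', 'g' }: CONFLICT
  E → D D E: FIRST \ {ε} = { 'b' } — overlaps FOLLOW(E) on { 'b' }: CONFLICT
  E → g b b: FIRST \ {ε} = { 'g' } — overlaps FOLLOW(E) on { 'g' }: CONFLICT

D has no nullable alternative, so no FIRST/FOLLOW check is needed there.

So the grammar has 3 FIRST/FOLLOW conflicts (marked CONFLICT above).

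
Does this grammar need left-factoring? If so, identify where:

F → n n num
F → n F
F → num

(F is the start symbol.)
Yes, F has productions with common prefix 'n'

Left-factoring is needed when two productions for the same non-terminal
share a common prefix on the right-hand side.

Productions for F:
  F → n n num
  F → n F
  F → num

Found common prefix 'n' in productions for F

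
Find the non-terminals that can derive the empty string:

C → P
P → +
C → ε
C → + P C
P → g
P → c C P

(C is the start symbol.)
{ 'C' }

ε-productions: C → ε
So C is immediately nullable.
No further non-terminal can be added: every production for the remaining non-terminals contains a terminal or a non-nullable non-terminal.
Nullable = { 'C' }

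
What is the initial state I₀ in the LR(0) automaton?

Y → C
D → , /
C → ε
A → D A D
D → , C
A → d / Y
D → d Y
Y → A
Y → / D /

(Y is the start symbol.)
First, augment the grammar with Y' → Y
I₀ = CLOSURE({ [Y' → . Y] }):
  [Y' → . Y] has the dot before Y: add [Y → . C], [Y → . A], [Y → . / D /]
  [Y → . C] has the dot before C: add [C → .]
  [Y → . A] has the dot before A: add [A → . D A D], [A → . d / Y]
  [A → . D A D] has the dot before D: add [D → . , /], [D → . , C], [D → . d Y]
No further items can be added.

I₀ = { [A → . D A D], [A → . d / Y], [C → .], [D → . , /], [D → . , C], [D → . d Y], [Y → . / D /], [Y → . A], [Y → . C], [Y' → . Y] }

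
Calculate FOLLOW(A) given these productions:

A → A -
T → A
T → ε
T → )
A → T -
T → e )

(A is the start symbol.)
{ $, '-' }

To compute FOLLOW(A), find every occurrence of A on a right-hand side N → α A β: add FIRST(β) \ {ε}, and if β is empty or nullable also add FOLLOW(N). Iterate to a fixed point.

A is the start symbol, so $ ∈ FOLLOW(A).
In A → A -: A is followed by '-', add FIRST('-') \ {ε} = { '-' }
In T → A: A is at the end, add FOLLOW(T)

The FOLLOW sets referred to above (computed the same way, to a fixed point):
  FOLLOW(T) = { '-' }

Taking the union: FOLLOW(A) = { $, '-' }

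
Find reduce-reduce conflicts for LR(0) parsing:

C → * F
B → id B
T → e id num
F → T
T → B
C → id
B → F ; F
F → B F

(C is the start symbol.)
A reduce-reduce conflict occurs when an LR(0) state has two complete items [A → α .] and [B → β .] — both call for a reduction, and with no lookahead the parser cannot choose between them.

Augment with C' → C and build the canonical LR(0) collection (I0 = CLOSURE({[C' → . C]}), then GOTO on every symbol after a dot until no new states appear). It has 16 states:
  I0: { [C → . * F], [C → . id], [C' → . C] }  — shift
  I1: { [B → . F ; F], [B → . id B], [C → * . F], [F → . B F], [F → . T], [T → . B], [T → . e id num] }  — shift
  I2: { [C' → C .] }  — accept
  I3: { [C → id .] }  — reduce
  I4: { [B → . F ; F], [B → . id B], [F → . B F], [F → . T], [F → B . F], [T → . B], [T → . e id num], [T → B .] }  — shift, reduce
  I5: { [B → F . ; F], [C → * F .] }  — shift, reduce
  I6: { [F → T .] }  — reduce
  I7: { [T → e . id num] }  — shift
  I8: { [B → . F ; F], [B → . id B], [B → id . B], [F → . B F], [F → . T], [T → . B], [T → . e id num] }  — shift
  I9: { [B → . F ; F], [B → . id B], [B → id B .], [F → . B F], [F → . T], [F → B . F], [T → . B], [T → . e id num], [T → B .] }  — shift, 2 reduces
  I10: { [B → F . ; F] }  — shift
  I11: { [B → . F ; F], [B → . id B], [B → F ; . F], [F → . B F], [F → . T], [T → . B], [T → . e id num] }  — shift
  I12: { [B → F . ; F], [B → F ; F .] }  — shift, reduce
  I13: { [B → F . ; F], [F → B F .] }  — shift, reduce
  I14: { [T → e id . num] }  — shift
  I15: { [T → e id num .] }  — reduce

I9 contains complete items [B → id B .], [T → B .] — reduce-reduce conflict.

Answer: Yes — I9: [B → id B .] vs [T → B .]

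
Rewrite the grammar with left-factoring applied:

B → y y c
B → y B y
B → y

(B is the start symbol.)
Left-factoring transforms A → αβ₁ | αβ₂ into A → αA' and A' → β₁ | β₂
(α is the longest common prefix among the alternatives). Repeat until
no nonterminal has two alternatives with a common prefix.

Round 1: B has alternatives sharing prefix 'y'. Introduce B': B → y B'
  Add: B' → y c
  Add: B' → B y
  Add: B' → ε

No remaining common prefixes — done.

Resulting grammar:
B → y B'
B' → y c
B' → B y
B' → ε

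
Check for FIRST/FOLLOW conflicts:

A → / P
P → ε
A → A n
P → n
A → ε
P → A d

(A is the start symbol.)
Yes. A → A n with FOLLOW(A) on { 'n' }; P → n with FOLLOW(P) on { 'n' }; P → A d with FOLLOW(P) on { 'd', 'n' }

A FIRST/FOLLOW conflict occurs when a non-terminal N has a nullable alternative N → β (β ⇒* ε) and another alternative N → α with FIRST(α) ∩ FOLLOW(N) ≠ ∅: on such a lookahead the parser cannot decide between expanding α and letting N vanish via β.

Nullable non-terminals: A, P.
FIRST sets used below: FIRST(A) = { '/', 'n', ε }

A: nullable alternative(s) A → ε; FOLLOW(A) = { $, 'd', 'n' }
  A → / P: FIRST \ {ε} = { '/' } — disjoint from FOLLOW(A)
  A → A n: FIRST \ {ε} = { '/', 'n' } — overlaps FOLLOW(A) on { 'n' }: CONFLICT
  A → ε: FIRST \ {ε} = { } — this is the only nullable alternative, skip

P: nullable alternative(s) P → ε; FOLLOW(P) = { $, 'd', 'n' }
  P → ε: FIRST \ {ε} = { } — this is the only nullable alternative, skip
  P → n: FIRST \ {ε} = { 'n' } — overlaps FOLLOW(P) on { 'n' }: CONFLICT
  P → A d: FIRST \ {ε} = { '/', 'd', 'n' } — overlaps FOLLOW(P) on { 'd', 'n' }: CONFLICT

So the grammar has 3 FIRST/FOLLOW conflicts (marked CONFLICT above).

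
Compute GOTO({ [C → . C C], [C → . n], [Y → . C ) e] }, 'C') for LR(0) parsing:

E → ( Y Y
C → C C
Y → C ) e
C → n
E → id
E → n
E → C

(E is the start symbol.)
{ [C → . C C], [C → . n], [C → C . C], [Y → C . ) e] }

GOTO(I, 'C') = CLOSURE({ [A → αX.β] : [A → α.Xβ] ∈ I, X = 'C' })

Items with dot before 'C', with the dot advanced:
  [C → . C C] → [C → C . C]
  [Y → . C ) e] → [Y → C . ) e]
Closure of the advanced items:
  [C → C . C] has the dot before C: add [C → . C C], [C → . n]

GOTO = { [C → . C C], [C → . n], [C → C . C], [Y → C . ) e] }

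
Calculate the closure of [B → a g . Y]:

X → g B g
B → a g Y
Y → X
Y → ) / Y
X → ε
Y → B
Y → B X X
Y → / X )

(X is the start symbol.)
{ [B → . a g Y], [B → a g . Y], [X → . g B g], [X → .], [Y → . ) / Y], [Y → . / X )], [Y → . B X X], [Y → . B], [Y → . X] }

To compute CLOSURE, for each item [A → α.Bβ] where B is a non-terminal, add [B → .γ] for all productions B → γ; repeat for the newly added items until nothing changes.

Start with: [B → a g . Y]
  [B → a g . Y] has the dot before Y: add [Y → . X], [Y → . ) / Y], [Y → . B], [Y → . B X X], [Y → . / X )]
  [Y → . X] has the dot before X: add [X → . g B g], [X → .]
  [Y → . B] has the dot before B: add [B → . a g Y]
No further items can be added.

CLOSURE = { [B → . a g Y], [B → a g . Y], [X → . g B g], [X → .], [Y → . ) / Y], [Y → . / X )], [Y → . B X X], [Y → . B], [Y → . X] }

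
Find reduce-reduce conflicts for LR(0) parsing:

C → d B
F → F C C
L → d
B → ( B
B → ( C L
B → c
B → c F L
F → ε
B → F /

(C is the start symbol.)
A reduce-reduce conflict occurs when an LR(0) state has two complete items [A → α .] and [B → β .] — both call for a reduction, and with no lookahead the parser cannot choose between them.

Augment with C' → C and build the canonical LR(0) collection (I0 = CLOSURE({[C' → . C]}), then GOTO on every symbol after a dot until no new states appear). It has 17 states:
  I0: { [C → . d B], [C' → . C] }  — shift
  I1: { [C' → C .] }  — accept
  I2: { [B → . ( B], [B → . ( C L], [B → . F /], [B → . c F L], [B → . c], [C → d . B], [F → . F C C], [F → .] }  — shift, reduce
  I3: { [B → ( . B], [B → ( . C L], [B → . ( B], [B → . ( C L], [B → . F /], [B → . c F L], [B → . c], [C → . d B], [F → . F C C], [F → .] }  — shift, reduce
  I4: { [C → d B .] }  — reduce
  I5: { [B → F . /], [C → . d B], [F → F . C C] }  — shift
  I6: { [B → c . F L], [B → c .], [F → . F C C], [F → .] }  — 2 reduces
  I7: { [B → c F . L], [C → . d B], [F → F . C C], [L → . d] }  — shift
  I8: { [C → . d B], [F → F C . C] }  — shift
  I9: { [B → c F L .] }  — reduce
  I10: { [B → . ( B], [B → . ( C L], [B → . F /], [B → . c F L], [B → . c], [C → d . B], [F → . F C C], [F → .], [L → d .] }  — shift, 2 reduces
  I11: { [F → F C C .] }  — reduce
  I12: { [B → F / .] }  — reduce
  I13: { [B → ( B .] }  — reduce
  I14: { [B → ( C . L], [L → . d] }  — shift
  I15: { [B → ( C L .] }  — reduce
  I16: { [L → d .] }  — reduce

I6 contains complete items [B → c .], [F → .] — reduce-reduce conflict.
I10 contains complete items [F → .], [L → d .] — reduce-reduce conflict.

Answer: Yes — I6: [B → c .] vs [F → .]; I10: [F → .] vs [L → d .]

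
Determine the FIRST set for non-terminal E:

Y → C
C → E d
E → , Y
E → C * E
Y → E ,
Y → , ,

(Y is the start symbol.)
{ ',' }

FIRST sets of the other non-terminals involved (by the same procedure, iterated to a fixed point):
  FIRST(C) = { ',' }

From E → , Y:
  - ',' is a terminal: add ',' and stop
From E → C * E:
  - C is a non-terminal: add FIRST(C) \ {ε} = { ',' }
    C is not nullable, so stop

Collecting: FIRST(E) = { ',' }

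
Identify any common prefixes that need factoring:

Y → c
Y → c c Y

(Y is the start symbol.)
Left-factoring is needed when two productions for the same non-terminal
share a common prefix on the right-hand side.

Productions for Y:
  Y → c
  Y → c c Y

Found common prefix 'c' in productions for Y

Answer: Yes, Y has productions with common prefix 'c'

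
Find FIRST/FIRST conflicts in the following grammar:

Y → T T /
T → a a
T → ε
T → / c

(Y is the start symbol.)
No FIRST/FIRST conflicts.

Productions for T:
  T → a a: FIRST = { 'a' }
  T → ε: FIRST = { ε }
  T → / c: FIRST = { '/' }
Y has only one production, so no FIRST/FIRST conflict is possible there.

All alternatives of each non-terminal have pairwise disjoint FIRST sets.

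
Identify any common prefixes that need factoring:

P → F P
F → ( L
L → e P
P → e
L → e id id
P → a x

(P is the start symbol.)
Yes, L has productions with common prefix 'e'

Left-factoring is needed when two productions for the same non-terminal
share a common prefix on the right-hand side.

Productions for P:
  P → F P
  P → e
  P → a x
Productions for L:
  L → e P
  L → e id id

Found common prefix 'e' in productions for L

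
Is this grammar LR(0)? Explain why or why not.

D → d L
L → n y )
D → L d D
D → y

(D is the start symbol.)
Augment with D' → D and build the canonical LR(0) collection (I0 = CLOSURE({[D' → . D]}), then GOTO on every symbol after a dot until no new states appear). It has 11 states:
  I0: { [D → . L d D], [D → . d L], [D → . y], [D' → . D], [L → . n y )] }  — shift
  I1: { [D' → D .] }  — accept
  I2: { [D → L . d D] }  — shift
  I3: { [D → d . L], [L → . n y )] }  — shift
  I4: { [L → n . y )] }  — shift
  I5: { [D → y .] }  — reduce
  I6: { [L → n y . )] }  — shift
  I7: { [L → n y ) .] }  — reduce
  I8: { [D → d L .] }  — reduce
  I9: { [D → . L d D], [D → . d L], [D → . y], [D → L d . D], [L → . n y )] }  — shift
  I10: { [D → L d D .] }  — reduce

Every state is either a pure shift/goto state or contains exactly one complete item and nothing to shift — no conflicts. The grammar is LR(0).

Answer: Yes, the grammar is LR(0)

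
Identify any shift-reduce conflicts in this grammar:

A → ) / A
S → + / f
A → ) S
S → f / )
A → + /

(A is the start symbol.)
No shift-reduce conflicts

A shift-reduce conflict occurs when an LR(0) state has both:
  - a complete (reduce) item [A → α .] (dot at the end), and
  - a shift item [B → β . c γ] (dot before a terminal).

Augment with A' → A and build the canonical LR(0) collection (I0 = CLOSURE({[A' → . A]}), then GOTO on every symbol after a dot until no new states appear). It has 14 states:
  I0: { [A → . ) / A], [A → . ) S], [A → . + /], [A' → . A] }  — shift
  I1: { [A → ) . / A], [A → ) . S], [S → . + / f], [S → . f / )] }  — shift
  I2: { [A → + . /] }  — shift
  I3: { [A' → A .] }  — accept
  I4: { [A → + / .] }  — reduce
  I5: { [S → + . / f] }  — shift
  I6: { [A → ) / . A], [A → . ) / A], [A → . ) S], [A → . + /] }  — shift
  I7: { [A → ) S .] }  — reduce
  I8: { [S → f . / )] }  — shift
  I9: { [S → f / . )] }  — shift
  I10: { [S → f / ) .] }  — reduce
  I11: { [A → ) / A .] }  — reduce
  I12: { [S → + / . f] }  — shift
  I13: { [S → + / f .] }  — reduce

No state contains both a complete item and a shift item.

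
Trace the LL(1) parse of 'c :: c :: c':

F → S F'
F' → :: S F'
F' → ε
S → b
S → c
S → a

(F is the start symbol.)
LL(1) parsing maintains a stack (initially the start symbol over $) and the input. At each step: if the stack top is a terminal, match it against the current input token; if it is a non-terminal N, replace it with the RHS of M[N, lookahead] (the unique production whose predict set contains the lookahead).

Stack is shown with the top on the left.

Stack      Input          Action
--------------------------------
F $        c :: c :: c $  output F → S F'
S F' $     c :: c :: c $  output S → c
c F' $     c :: c :: c $  match 'c'
F' $       :: c :: c $    output F' → :: S F'
:: S F' $  :: c :: c $    match '::'
S F' $     c :: c $       output S → c
c F' $     c :: c $       match 'c'
F' $       :: c $         output F' → :: S F'
:: S F' $  :: c $         match '::'
S F' $     c $            output S → c
c F' $     c $            match 'c'
F' $       $              output F' → ε
$          $              accept

The string is accepted.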